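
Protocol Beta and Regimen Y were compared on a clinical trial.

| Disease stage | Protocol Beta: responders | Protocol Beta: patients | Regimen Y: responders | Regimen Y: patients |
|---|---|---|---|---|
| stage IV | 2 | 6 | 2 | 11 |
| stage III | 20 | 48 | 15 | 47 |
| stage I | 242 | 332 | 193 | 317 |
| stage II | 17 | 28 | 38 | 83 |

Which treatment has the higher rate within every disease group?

Stage IV: Protocol Beta 2/6 = 33.3%, Regimen Y 2/11 = 18.2% → Protocol Beta
Stage III: Protocol Beta 20/48 = 41.7%, Regimen Y 15/47 = 31.9% → Protocol Beta
Stage I: Protocol Beta 242/332 = 72.9%, Regimen Y 193/317 = 60.9% → Protocol Beta
Stage II: Protocol Beta 17/28 = 60.7%, Regimen Y 38/83 = 45.8% → Protocol Beta
Protocol Beta has the higher rate in all 4 groups.

Protocol Beta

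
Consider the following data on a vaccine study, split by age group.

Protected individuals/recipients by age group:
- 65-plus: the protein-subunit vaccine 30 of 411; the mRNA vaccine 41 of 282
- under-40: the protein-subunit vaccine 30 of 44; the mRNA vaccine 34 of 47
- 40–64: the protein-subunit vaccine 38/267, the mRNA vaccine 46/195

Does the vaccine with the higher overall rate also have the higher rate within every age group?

Yes

65-plus: the protein-subunit vaccine 30/411 = 7.3%, the mRNA vaccine 41/282 = 14.5% → the mRNA vaccine
Under-40: the protein-subunit vaccine 30/44 = 68.2%, the mRNA vaccine 34/47 = 72.3% → the mRNA vaccine
40–64: the protein-subunit vaccine 38/267 = 14.2%, the mRNA vaccine 46/195 = 23.6% → the mRNA vaccine
Overall: the protein-subunit vaccine 98/722 = 13.6%, the mRNA vaccine 121/524 = 23.1% → the mRNA vaccine
The mRNA vaccine wins overall and in every age group — no reversal.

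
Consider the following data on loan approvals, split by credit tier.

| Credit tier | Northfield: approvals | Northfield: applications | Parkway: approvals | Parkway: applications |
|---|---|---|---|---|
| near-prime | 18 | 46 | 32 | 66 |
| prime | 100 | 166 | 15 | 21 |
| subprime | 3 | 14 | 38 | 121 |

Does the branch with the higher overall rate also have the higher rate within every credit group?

Near-prime: Northfield 18/46 = 39.1%, Parkway 32/66 = 48.5% → Parkway
Prime: Northfield 100/166 = 60.2%, Parkway 15/21 = 71.4% → Parkway
Subprime: Northfield 3/14 = 21.4%, Parkway 38/121 = 31.4% → Parkway
Overall: Northfield 121/226 = 53.5%, Parkway 85/208 = 40.9% → Northfield
Parkway wins each credit group but Northfield wins overall — the comparison reverses. Parkway's applications skew toward subprime, which has a lower base rate.

No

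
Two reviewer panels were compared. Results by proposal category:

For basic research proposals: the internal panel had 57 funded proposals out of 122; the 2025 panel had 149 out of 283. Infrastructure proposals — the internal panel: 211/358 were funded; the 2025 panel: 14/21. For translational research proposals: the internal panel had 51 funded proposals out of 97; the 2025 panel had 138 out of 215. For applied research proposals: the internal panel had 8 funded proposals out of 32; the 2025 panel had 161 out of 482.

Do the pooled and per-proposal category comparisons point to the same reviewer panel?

Basic research: the internal panel 57/122 = 46.7%, the 2025 panel 149/283 = 52.7% → the 2025 panel
Infrastructure: the internal panel 211/358 = 58.9%, the 2025 panel 14/21 = 66.7% → the 2025 panel
Translational research: the internal panel 51/97 = 52.6%, the 2025 panel 138/215 = 64.2% → the 2025 panel
Applied research: the internal panel 8/32 = 25.0%, the 2025 panel 161/482 = 33.4% → the 2025 panel
Overall: the internal panel 327/609 = 53.7%, the 2025 panel 462/1001 = 46.2% → the internal panel
The 2025 panel wins each proposal group but the internal panel wins overall — the comparison reverses. The 2025 panel's proposals skew toward applied research, which has a lower base rate.

No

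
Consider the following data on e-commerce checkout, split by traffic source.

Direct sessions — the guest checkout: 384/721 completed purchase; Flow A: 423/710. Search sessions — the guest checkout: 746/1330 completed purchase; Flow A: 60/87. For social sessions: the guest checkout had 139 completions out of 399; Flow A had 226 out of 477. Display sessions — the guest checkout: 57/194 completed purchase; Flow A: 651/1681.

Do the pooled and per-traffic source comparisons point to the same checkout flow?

Direct: the guest checkout 384/721 = 53.3%, Flow A 423/710 = 59.6% → Flow A
Search: the guest checkout 746/1330 = 56.1%, Flow A 60/87 = 69.0% → Flow A
Social: the guest checkout 139/399 = 34.8%, Flow A 226/477 = 47.4% → Flow A
Display: the guest checkout 57/194 = 29.4%, Flow A 651/1681 = 38.7% → Flow A
Overall: the guest checkout 1326/2644 = 50.2%, Flow A 1360/2955 = 46.0% → the guest checkout
Flow A wins each traffic group but the guest checkout wins overall — the comparison reverses. Flow A's sessions skew toward display, which has a lower base rate.

No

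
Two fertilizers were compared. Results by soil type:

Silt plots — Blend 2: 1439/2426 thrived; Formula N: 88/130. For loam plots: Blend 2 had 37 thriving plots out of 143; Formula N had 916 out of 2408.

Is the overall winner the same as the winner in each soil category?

No

Silt: Blend 2 1439/2426 = 59.3%, Formula N 88/130 = 67.7% → Formula N
Loam: Blend 2 37/143 = 25.9%, Formula N 916/2408 = 38.0% → Formula N
Overall: Blend 2 1476/2569 = 57.5%, Formula N 1004/2538 = 39.6% → Blend 2
Formula N wins each soil group but Blend 2 wins overall — the comparison reverses. Formula N's plots skew toward loam, which has a lower base rate.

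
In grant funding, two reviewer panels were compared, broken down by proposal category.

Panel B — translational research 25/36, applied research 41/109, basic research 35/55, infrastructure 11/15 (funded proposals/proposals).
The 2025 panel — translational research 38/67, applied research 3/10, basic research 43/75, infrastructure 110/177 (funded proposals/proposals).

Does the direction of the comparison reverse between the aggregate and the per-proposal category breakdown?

Yes

Translational research: Panel B 25/36 = 69.4%, the 2025 panel 38/67 = 56.7% → Panel B
Applied research: Panel B 41/109 = 37.6%, the 2025 panel 3/10 = 30.0% → Panel B
Basic research: Panel B 35/55 = 63.6%, the 2025 panel 43/75 = 57.3% → Panel B
Infrastructure: Panel B 11/15 = 73.3%, the 2025 panel 110/177 = 62.1% → Panel B
Overall: Panel B 112/215 = 52.1%, the 2025 panel 194/329 = 59.0% → the 2025 panel
Panel B wins each proposal group but the 2025 panel wins overall — the comparison reverses. Panel B's proposals skew toward applied research, which has a lower base rate.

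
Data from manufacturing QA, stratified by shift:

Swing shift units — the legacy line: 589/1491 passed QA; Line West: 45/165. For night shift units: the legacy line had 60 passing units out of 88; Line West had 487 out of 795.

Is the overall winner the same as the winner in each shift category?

Swing shift: the legacy line 589/1491 = 39.5%, Line West 45/165 = 27.3% → the legacy line
Night shift: the legacy line 60/88 = 68.2%, Line West 487/795 = 61.3% → the legacy line
Overall: the legacy line 649/1579 = 41.1%, Line West 532/960 = 55.4% → Line West
The legacy line wins each shift group but Line West wins overall — the comparison reverses. The legacy line's units skew toward swing shift, which has a lower base rate.

No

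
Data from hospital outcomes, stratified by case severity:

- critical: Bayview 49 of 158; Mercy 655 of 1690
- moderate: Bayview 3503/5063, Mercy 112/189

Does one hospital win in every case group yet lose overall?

Critical: Bayview 49/158 = 31.0%, Mercy 655/1690 = 38.8% → Mercy
Moderate: Bayview 3503/5063 = 69.2%, Mercy 112/189 = 59.3% → Bayview
Overall: Bayview 3552/5221 = 68.0%, Mercy 767/1879 = 40.8% → Bayview
Neither sweeps: Bayview wins 1 of 2 groups, Mercy wins 1. Bayview wins overall but not every group — no Simpson reversal.

No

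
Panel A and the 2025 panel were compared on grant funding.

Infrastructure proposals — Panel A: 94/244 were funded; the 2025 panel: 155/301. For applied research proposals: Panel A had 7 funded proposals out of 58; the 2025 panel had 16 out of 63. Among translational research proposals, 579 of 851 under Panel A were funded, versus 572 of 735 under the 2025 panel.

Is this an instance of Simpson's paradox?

Infrastructure: Panel A 94/244 = 38.5%, the 2025 panel 155/301 = 51.5% → the 2025 panel
Applied research: Panel A 7/58 = 12.1%, the 2025 panel 16/63 = 25.4% → the 2025 panel
Translational research: Panel A 579/851 = 68.0%, the 2025 panel 572/735 = 77.8% → the 2025 panel
Overall: Panel A 680/1153 = 59.0%, the 2025 panel 743/1099 = 67.6% → the 2025 panel
The 2025 panel wins overall and in every proposal group — no reversal.

No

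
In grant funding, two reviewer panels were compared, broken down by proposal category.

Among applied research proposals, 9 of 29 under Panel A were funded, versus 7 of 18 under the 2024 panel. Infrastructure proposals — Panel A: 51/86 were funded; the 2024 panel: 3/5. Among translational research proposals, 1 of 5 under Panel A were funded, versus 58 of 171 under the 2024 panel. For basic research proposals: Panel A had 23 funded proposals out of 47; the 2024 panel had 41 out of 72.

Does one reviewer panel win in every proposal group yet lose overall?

Applied research: Panel A 9/29 = 31.0%, the 2024 panel 7/18 = 38.9% → the 2024 panel
Infrastructure: Panel A 51/86 = 59.3%, the 2024 panel 3/5 = 60.0% → the 2024 panel
Translational research: Panel A 1/5 = 20.0%, the 2024 panel 58/171 = 33.9% → the 2024 panel
Basic research: Panel A 23/47 = 48.9%, the 2024 panel 41/72 = 56.9% → the 2024 panel
Overall: Panel A 84/167 = 50.3%, the 2024 panel 109/266 = 41.0% → Panel A
The 2024 panel wins each proposal group but Panel A wins overall — the comparison reverses. The 2024 panel's proposals skew toward translational research, which has a lower base rate.

Yes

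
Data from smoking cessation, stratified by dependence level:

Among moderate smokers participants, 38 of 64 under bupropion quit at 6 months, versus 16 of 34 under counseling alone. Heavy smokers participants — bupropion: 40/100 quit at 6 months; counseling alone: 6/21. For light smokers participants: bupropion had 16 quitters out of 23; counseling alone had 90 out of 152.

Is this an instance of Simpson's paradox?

Moderate smokers: bupropion 38/64 = 59.4%, counseling alone 16/34 = 47.1% → bupropion
Heavy smokers: bupropion 40/100 = 40.0%, counseling alone 6/21 = 28.6% → bupropion
Light smokers: bupropion 16/23 = 69.6%, counseling alone 90/152 = 59.2% → bupropion
Overall: bupropion 94/187 = 50.3%, counseling alone 112/207 = 54.1% → counseling alone
Bupropion wins each dependence group but counseling alone wins overall — the comparison reverses. Bupropion's participants skew toward heavy smokers, which has a lower base rate.

Yes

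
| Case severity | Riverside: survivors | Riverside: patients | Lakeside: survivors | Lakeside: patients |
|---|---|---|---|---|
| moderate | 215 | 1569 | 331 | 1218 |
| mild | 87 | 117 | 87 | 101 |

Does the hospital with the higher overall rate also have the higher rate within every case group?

Moderate: Riverside 215/1569 = 13.7%, Lakeside 331/1218 = 27.2% → Lakeside
Mild: Riverside 87/117 = 74.4%, Lakeside 87/101 = 86.1% → Lakeside
Overall: Riverside 302/1686 = 17.9%, Lakeside 418/1319 = 31.7% → Lakeside
Lakeside wins overall and in every case group — no reversal.

Yes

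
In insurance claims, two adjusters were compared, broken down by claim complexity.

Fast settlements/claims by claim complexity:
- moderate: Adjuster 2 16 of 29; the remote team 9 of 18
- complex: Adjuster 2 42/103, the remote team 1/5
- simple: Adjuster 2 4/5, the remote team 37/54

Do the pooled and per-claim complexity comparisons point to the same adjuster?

Moderate: Adjuster 2 16/29 = 55.2%, the remote team 9/18 = 50.0% → Adjuster 2
Complex: Adjuster 2 42/103 = 40.8%, the remote team 1/5 = 20.0% → Adjuster 2
Simple: Adjuster 2 4/5 = 80.0%, the remote team 37/54 = 68.5% → Adjuster 2
Overall: Adjuster 2 62/137 = 45.3%, the remote team 47/77 = 61.0% → the remote team
Adjuster 2 wins each claim group but the remote team wins overall — the comparison reverses. Adjuster 2's claims skew toward complex, which has a lower base rate.

No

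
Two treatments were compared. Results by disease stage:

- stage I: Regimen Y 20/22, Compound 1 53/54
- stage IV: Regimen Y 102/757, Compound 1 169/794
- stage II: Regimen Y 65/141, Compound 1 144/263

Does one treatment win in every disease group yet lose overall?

Stage I: Regimen Y 20/22 = 90.9%, Compound 1 53/54 = 98.1% → Compound 1
Stage IV: Regimen Y 102/757 = 13.5%, Compound 1 169/794 = 21.3% → Compound 1
Stage II: Regimen Y 65/141 = 46.1%, Compound 1 144/263 = 54.8% → Compound 1
Overall: Regimen Y 187/920 = 20.3%, Compound 1 366/1111 = 32.9% → Compound 1
Compound 1 wins overall and in every disease group — no reversal.

No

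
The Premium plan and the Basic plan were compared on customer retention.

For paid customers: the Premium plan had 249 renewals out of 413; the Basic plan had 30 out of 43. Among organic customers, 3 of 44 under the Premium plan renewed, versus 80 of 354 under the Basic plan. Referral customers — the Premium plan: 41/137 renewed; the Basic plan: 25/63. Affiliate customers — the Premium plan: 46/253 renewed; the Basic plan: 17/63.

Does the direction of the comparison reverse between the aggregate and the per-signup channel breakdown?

Paid: the Premium plan 249/413 = 60.3%, the Basic plan 30/43 = 69.8% → the Basic plan
Organic: the Premium plan 3/44 = 6.8%, the Basic plan 80/354 = 22.6% → the Basic plan
Referral: the Premium plan 41/137 = 29.9%, the Basic plan 25/63 = 39.7% → the Basic plan
Affiliate: the Premium plan 46/253 = 18.2%, the Basic plan 17/63 = 27.0% → the Basic plan
Overall: the Premium plan 339/847 = 40.0%, the Basic plan 152/523 = 29.1% → the Premium plan
The Basic plan wins each signup group but the Premium plan wins overall — the comparison reverses. The Basic plan's customers skew toward organic, which has a lower base rate.

Yes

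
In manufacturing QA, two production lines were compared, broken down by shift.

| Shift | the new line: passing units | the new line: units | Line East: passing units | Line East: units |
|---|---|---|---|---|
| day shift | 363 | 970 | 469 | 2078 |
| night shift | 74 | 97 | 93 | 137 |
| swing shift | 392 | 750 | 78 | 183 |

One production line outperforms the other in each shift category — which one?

the new line

Day shift: the new line 363/970 = 37.4%, Line East 469/2078 = 22.6% → the new line
Night shift: the new line 74/97 = 76.3%, Line East 93/137 = 67.9% → the new line
Swing shift: the new line 392/750 = 52.3%, Line East 78/183 = 42.6% → the new line
The new line has the higher rate in all 3 groups.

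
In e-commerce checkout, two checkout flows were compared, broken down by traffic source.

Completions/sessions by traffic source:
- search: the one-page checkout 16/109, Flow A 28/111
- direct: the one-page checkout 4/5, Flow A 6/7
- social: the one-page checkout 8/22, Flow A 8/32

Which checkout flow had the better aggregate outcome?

Flow A

Search: the one-page checkout 16/109 = 14.7%, Flow A 28/111 = 25.2% → Flow A
Direct: the one-page checkout 4/5 = 80.0%, Flow A 6/7 = 85.7% → Flow A
Social: the one-page checkout 8/22 = 36.4%, Flow A 8/32 = 25.0% → the one-page checkout
Overall: the one-page checkout 28/136 = 20.6%, Flow A 42/150 = 28.0% → Flow A
(Neither sweeps every traffic group, but Flow A has the higher pooled rate.)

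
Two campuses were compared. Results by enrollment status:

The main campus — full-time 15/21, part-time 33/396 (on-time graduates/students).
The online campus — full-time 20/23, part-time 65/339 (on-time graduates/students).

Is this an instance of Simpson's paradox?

No

Full-time: the main campus 15/21 = 71.4%, the online campus 20/23 = 87.0% → the online campus
Part-time: the main campus 33/396 = 8.3%, the online campus 65/339 = 19.2% → the online campus
Overall: the main campus 48/417 = 11.5%, the online campus 85/362 = 23.5% → the online campus
The online campus wins overall and in every enrollment group — no reversal.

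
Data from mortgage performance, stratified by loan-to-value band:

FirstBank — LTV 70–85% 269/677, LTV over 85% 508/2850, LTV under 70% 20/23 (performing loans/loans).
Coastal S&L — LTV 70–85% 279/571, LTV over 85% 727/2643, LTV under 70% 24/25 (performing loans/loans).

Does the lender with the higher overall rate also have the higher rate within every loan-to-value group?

LTV 70–85%: FirstBank 269/677 = 39.7%, Coastal S&L 279/571 = 48.9% → Coastal S&L
LTV over 85%: FirstBank 508/2850 = 17.8%, Coastal S&L 727/2643 = 27.5% → Coastal S&L
LTV under 70%: FirstBank 20/23 = 87.0%, Coastal S&L 24/25 = 96.0% → Coastal S&L
Overall: FirstBank 797/3550 = 22.5%, Coastal S&L 1030/3239 = 31.8% → Coastal S&L
Coastal S&L wins overall and in every loan-to-value group — no reversal.

Yes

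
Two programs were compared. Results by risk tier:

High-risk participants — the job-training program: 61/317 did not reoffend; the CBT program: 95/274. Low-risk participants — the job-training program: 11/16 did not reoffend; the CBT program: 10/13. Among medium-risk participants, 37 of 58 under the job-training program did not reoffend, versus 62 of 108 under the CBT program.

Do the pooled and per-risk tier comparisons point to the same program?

High-risk: the job-training program 61/317 = 19.2%, the CBT program 95/274 = 34.7% → the CBT program
Low-risk: the job-training program 11/16 = 68.8%, the CBT program 10/13 = 76.9% → the CBT program
Medium-risk: the job-training program 37/58 = 63.8%, the CBT program 62/108 = 57.4% → the job-training program
Overall: the job-training program 109/391 = 27.9%, the CBT program 167/395 = 42.3% → the CBT program
Neither sweeps: the job-training program wins 1 of 3 groups, the CBT program wins 2. The CBT program wins overall but not every group — no Simpson reversal.

No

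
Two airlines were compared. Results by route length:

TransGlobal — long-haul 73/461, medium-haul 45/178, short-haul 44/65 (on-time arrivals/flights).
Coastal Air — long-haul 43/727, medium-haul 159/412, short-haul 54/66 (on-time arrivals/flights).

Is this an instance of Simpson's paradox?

No

Long-haul: TransGlobal 73/461 = 15.8%, Coastal Air 43/727 = 5.9% → TransGlobal
Medium-haul: TransGlobal 45/178 = 25.3%, Coastal Air 159/412 = 38.6% → Coastal Air
Short-haul: TransGlobal 44/65 = 67.7%, Coastal Air 54/66 = 81.8% → Coastal Air
Overall: TransGlobal 162/704 = 23.0%, Coastal Air 256/1205 = 21.2% → TransGlobal
Neither sweeps: TransGlobal wins 1 of 3 groups, Coastal Air wins 2. TransGlobal wins overall but not every group — no Simpson reversal.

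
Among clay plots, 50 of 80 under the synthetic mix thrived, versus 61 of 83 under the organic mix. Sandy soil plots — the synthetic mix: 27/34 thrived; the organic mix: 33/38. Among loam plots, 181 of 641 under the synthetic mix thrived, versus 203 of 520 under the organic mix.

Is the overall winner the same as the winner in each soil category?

Clay: the synthetic mix 50/80 = 62.5%, the organic mix 61/83 = 73.5% → the organic mix
Sandy soil: the synthetic mix 27/34 = 79.4%, the organic mix 33/38 = 86.8% → the organic mix
Loam: the synthetic mix 181/641 = 28.2%, the organic mix 203/520 = 39.0% → the organic mix
Overall: the synthetic mix 258/755 = 34.2%, the organic mix 297/641 = 46.3% → the organic mix
The organic mix wins overall and in every soil group — no reversal.

Yes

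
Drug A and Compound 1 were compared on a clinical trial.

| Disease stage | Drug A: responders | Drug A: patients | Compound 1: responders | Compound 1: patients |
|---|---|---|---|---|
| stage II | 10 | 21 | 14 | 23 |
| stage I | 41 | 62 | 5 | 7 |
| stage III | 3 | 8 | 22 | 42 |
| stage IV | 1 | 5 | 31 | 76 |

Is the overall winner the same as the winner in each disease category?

Stage II: Drug A 10/21 = 47.6%, Compound 1 14/23 = 60.9% → Compound 1
Stage I: Drug A 41/62 = 66.1%, Compound 1 5/7 = 71.4% → Compound 1
Stage III: Drug A 3/8 = 37.5%, Compound 1 22/42 = 52.4% → Compound 1
Stage IV: Drug A 1/5 = 20.0%, Compound 1 31/76 = 40.8% → Compound 1
Overall: Drug A 55/96 = 57.3%, Compound 1 72/148 = 48.6% → Drug A
Compound 1 wins each disease group but Drug A wins overall — the comparison reverses. Compound 1's patients skew toward stage IV, which has a lower base rate.

No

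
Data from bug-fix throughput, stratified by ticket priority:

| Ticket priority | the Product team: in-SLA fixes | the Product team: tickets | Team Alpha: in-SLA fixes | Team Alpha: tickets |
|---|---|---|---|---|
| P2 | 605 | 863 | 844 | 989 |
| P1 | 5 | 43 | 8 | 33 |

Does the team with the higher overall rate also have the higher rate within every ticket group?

P2: the Product team 605/863 = 70.1%, Team Alpha 844/989 = 85.3% → Team Alpha
P1: the Product team 5/43 = 11.6%, Team Alpha 8/33 = 24.2% → Team Alpha
Overall: the Product team 610/906 = 67.3%, Team Alpha 852/1022 = 83.4% → Team Alpha
Team Alpha wins overall and in every ticket group — no reversal.

Yes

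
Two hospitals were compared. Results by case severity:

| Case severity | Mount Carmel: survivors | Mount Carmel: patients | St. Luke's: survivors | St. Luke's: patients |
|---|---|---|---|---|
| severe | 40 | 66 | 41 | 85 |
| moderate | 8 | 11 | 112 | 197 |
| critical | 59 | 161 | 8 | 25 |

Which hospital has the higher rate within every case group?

Mount Carmel

Severe: Mount Carmel 40/66 = 60.6%, St. Luke's 41/85 = 48.2% → Mount Carmel
Moderate: Mount Carmel 8/11 = 72.7%, St. Luke's 112/197 = 56.9% → Mount Carmel
Critical: Mount Carmel 59/161 = 36.6%, St. Luke's 8/25 = 32.0% → Mount Carmel
Mount Carmel has the higher rate in all 3 groups.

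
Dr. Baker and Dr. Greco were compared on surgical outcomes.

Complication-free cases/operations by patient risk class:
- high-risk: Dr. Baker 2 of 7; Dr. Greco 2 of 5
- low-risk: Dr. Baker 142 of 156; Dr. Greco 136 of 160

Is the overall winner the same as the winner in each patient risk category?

No

High-risk: Dr. Baker 2/7 = 28.6%, Dr. Greco 2/5 = 40.0% → Dr. Greco
Low-risk: Dr. Baker 142/156 = 91.0%, Dr. Greco 136/160 = 85.0% → Dr. Baker
Overall: Dr. Baker 144/163 = 88.3%, Dr. Greco 138/165 = 83.6% → Dr. Baker
Neither sweeps: Dr. Baker wins 1 of 2 groups, Dr. Greco wins 1. Dr. Baker wins overall but not every group — no Simpson reversal.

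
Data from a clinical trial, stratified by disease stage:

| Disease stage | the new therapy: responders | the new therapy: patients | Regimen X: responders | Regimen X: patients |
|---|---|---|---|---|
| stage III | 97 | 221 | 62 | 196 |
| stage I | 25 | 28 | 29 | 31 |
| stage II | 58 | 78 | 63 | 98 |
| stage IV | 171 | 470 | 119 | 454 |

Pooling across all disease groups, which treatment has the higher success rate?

Stage III: the new therapy 97/221 = 43.9%, Regimen X 62/196 = 31.6% → the new therapy
Stage I: the new therapy 25/28 = 89.3%, Regimen X 29/31 = 93.5% → Regimen X
Stage II: the new therapy 58/78 = 74.4%, Regimen X 63/98 = 64.3% → the new therapy
Stage IV: the new therapy 171/470 = 36.4%, Regimen X 119/454 = 26.2% → the new therapy
Overall: the new therapy 351/797 = 44.0%, Regimen X 273/779 = 35.0% → the new therapy
(Neither sweeps every disease group, but the new therapy has the higher pooled rate.)

the new therapy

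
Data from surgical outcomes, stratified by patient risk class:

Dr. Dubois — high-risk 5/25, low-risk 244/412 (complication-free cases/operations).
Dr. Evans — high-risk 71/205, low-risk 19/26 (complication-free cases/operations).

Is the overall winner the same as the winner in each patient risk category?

High-risk: Dr. Dubois 5/25 = 20.0%, Dr. Evans 71/205 = 34.6% → Dr. Evans
Low-risk: Dr. Dubois 244/412 = 59.2%, Dr. Evans 19/26 = 73.1% → Dr. Evans
Overall: Dr. Dubois 249/437 = 57.0%, Dr. Evans 90/231 = 39.0% → Dr. Dubois
Dr. Evans wins each patient risk group but Dr. Dubois wins overall — the comparison reverses. Dr. Evans's operations skew toward high-risk, which has a lower base rate.

No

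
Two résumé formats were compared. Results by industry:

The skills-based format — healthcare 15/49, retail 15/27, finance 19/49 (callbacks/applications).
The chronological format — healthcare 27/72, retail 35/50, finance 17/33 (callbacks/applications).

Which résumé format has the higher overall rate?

Healthcare: the skills-based format 15/49 = 30.6%, the chronological format 27/72 = 37.5% → the chronological format
Retail: the skills-based format 15/27 = 55.6%, the chronological format 35/50 = 70.0% → the chronological format
Finance: the skills-based format 19/49 = 38.8%, the chronological format 17/33 = 51.5% → the chronological format
Overall: the skills-based format 49/125 = 39.2%, the chronological format 79/155 = 51.0% → the chronological format

the chronological format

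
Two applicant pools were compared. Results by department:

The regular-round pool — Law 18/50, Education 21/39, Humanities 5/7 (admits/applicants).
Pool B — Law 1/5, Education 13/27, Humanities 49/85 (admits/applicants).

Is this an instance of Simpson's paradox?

Yes

Law: the regular-round pool 18/50 = 36.0%, Pool B 1/5 = 20.0% → the regular-round pool
Education: the regular-round pool 21/39 = 53.8%, Pool B 13/27 = 48.1% → the regular-round pool
Humanities: the regular-round pool 5/7 = 71.4%, Pool B 49/85 = 57.6% → the regular-round pool
Overall: the regular-round pool 44/96 = 45.8%, Pool B 63/117 = 53.8% → Pool B
The regular-round pool wins each department group but Pool B wins overall — the comparison reverses. The regular-round pool's applicants skew toward Law, which has a lower base rate.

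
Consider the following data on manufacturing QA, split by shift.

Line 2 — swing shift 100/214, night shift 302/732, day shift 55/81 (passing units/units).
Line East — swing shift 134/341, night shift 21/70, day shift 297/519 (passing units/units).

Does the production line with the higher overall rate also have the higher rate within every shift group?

No

Swing shift: Line 2 100/214 = 46.7%, Line East 134/341 = 39.3% → Line 2
Night shift: Line 2 302/732 = 41.3%, Line East 21/70 = 30.0% → Line 2
Day shift: Line 2 55/81 = 67.9%, Line East 297/519 = 57.2% → Line 2
Overall: Line 2 457/1027 = 44.5%, Line East 452/930 = 48.6% → Line East
Line 2 wins each shift group but Line East wins overall — the comparison reverses. Line 2's units skew toward night shift, which has a lower base rate.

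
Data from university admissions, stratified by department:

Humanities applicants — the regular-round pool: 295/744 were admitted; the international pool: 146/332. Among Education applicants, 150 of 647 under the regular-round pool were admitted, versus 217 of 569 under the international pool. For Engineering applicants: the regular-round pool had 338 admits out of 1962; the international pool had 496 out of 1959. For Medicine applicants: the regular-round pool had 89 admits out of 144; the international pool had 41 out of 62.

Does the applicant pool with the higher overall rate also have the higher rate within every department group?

Yes

Humanities: the regular-round pool 295/744 = 39.7%, the international pool 146/332 = 44.0% → the international pool
Education: the regular-round pool 150/647 = 23.2%, the international pool 217/569 = 38.1% → the international pool
Engineering: the regular-round pool 338/1962 = 17.2%, the international pool 496/1959 = 25.3% → the international pool
Medicine: the regular-round pool 89/144 = 61.8%, the international pool 41/62 = 66.1% → the international pool
Overall: the regular-round pool 872/3497 = 24.9%, the international pool 900/2922 = 30.8% → the international pool
The international pool wins overall and in every department group — no reversal.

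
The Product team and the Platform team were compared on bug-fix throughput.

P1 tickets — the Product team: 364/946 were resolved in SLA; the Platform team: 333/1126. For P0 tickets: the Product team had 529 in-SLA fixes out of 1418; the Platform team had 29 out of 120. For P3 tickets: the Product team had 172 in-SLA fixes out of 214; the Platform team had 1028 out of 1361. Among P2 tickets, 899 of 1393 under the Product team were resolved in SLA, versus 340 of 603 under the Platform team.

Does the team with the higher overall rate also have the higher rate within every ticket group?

No

P1: the Product team 364/946 = 38.5%, the Platform team 333/1126 = 29.6% → the Product team
P0: the Product team 529/1418 = 37.3%, the Platform team 29/120 = 24.2% → the Product team
P3: the Product team 172/214 = 80.4%, the Platform team 1028/1361 = 75.5% → the Product team
P2: the Product team 899/1393 = 64.5%, the Platform team 340/603 = 56.4% → the Product team
Overall: the Product team 1964/3971 = 49.5%, the Platform team 1730/3210 = 53.9% → the Platform team
The Product team wins each ticket group but the Platform team wins overall — the comparison reverses. The Product team's tickets skew toward P0, which has a lower base rate.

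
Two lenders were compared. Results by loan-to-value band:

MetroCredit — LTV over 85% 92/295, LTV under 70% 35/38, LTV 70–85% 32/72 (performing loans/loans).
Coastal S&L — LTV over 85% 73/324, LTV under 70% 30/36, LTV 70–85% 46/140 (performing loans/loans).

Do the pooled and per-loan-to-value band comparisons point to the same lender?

LTV over 85%: MetroCredit 92/295 = 31.2%, Coastal S&L 73/324 = 22.5% → MetroCredit
LTV under 70%: MetroCredit 35/38 = 92.1%, Coastal S&L 30/36 = 83.3% → MetroCredit
LTV 70–85%: MetroCredit 32/72 = 44.4%, Coastal S&L 46/140 = 32.9% → MetroCredit
Overall: MetroCredit 159/405 = 39.3%, Coastal S&L 149/500 = 29.8% → MetroCredit
MetroCredit wins overall and in every loan-to-value group — no reversal.

Yes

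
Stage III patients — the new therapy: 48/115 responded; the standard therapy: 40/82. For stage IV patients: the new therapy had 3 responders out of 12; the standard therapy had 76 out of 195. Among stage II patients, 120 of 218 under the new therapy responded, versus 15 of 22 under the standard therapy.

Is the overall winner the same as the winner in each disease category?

No

Stage III: the new therapy 48/115 = 41.7%, the standard therapy 40/82 = 48.8% → the standard therapy
Stage IV: the new therapy 3/12 = 25.0%, the standard therapy 76/195 = 39.0% → the standard therapy
Stage II: the new therapy 120/218 = 55.0%, the standard therapy 15/22 = 68.2% → the standard therapy
Overall: the new therapy 171/345 = 49.6%, the standard therapy 131/299 = 43.8% → the new therapy
The standard therapy wins each disease group but the new therapy wins overall — the comparison reverses. The standard therapy's patients skew toward stage IV, which has a lower base rate.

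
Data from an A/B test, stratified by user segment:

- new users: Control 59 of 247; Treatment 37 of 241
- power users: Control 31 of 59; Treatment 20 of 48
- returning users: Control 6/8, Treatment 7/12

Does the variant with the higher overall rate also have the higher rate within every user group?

Yes

New users: Control 59/247 = 23.9%, Treatment 37/241 = 15.4% → Control
Power users: Control 31/59 = 52.5%, Treatment 20/48 = 41.7% → Control
Returning users: Control 6/8 = 75.0%, Treatment 7/12 = 58.3% → Control
Overall: Control 96/314 = 30.6%, Treatment 64/301 = 21.3% → Control
Control wins overall and in every user group — no reversal.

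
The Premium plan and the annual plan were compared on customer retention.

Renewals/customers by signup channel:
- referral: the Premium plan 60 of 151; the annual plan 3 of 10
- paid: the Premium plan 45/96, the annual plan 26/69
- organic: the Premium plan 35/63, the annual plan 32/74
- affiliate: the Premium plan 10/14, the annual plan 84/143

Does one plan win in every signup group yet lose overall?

Referral: the Premium plan 60/151 = 39.7%, the annual plan 3/10 = 30.0% → the Premium plan
Paid: the Premium plan 45/96 = 46.9%, the annual plan 26/69 = 37.7% → the Premium plan
Organic: the Premium plan 35/63 = 55.6%, the annual plan 32/74 = 43.2% → the Premium plan
Affiliate: the Premium plan 10/14 = 71.4%, the annual plan 84/143 = 58.7% → the Premium plan
Overall: the Premium plan 150/324 = 46.3%, the annual plan 145/296 = 49.0% → the annual plan
The Premium plan wins each signup group but the annual plan wins overall — the comparison reverses. The Premium plan's customers skew toward referral, which has a lower base rate.

Yes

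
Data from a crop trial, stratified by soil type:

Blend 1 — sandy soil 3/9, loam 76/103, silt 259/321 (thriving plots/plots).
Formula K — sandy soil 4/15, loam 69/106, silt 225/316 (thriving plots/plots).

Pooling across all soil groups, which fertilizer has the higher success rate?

Sandy soil: Blend 1 3/9 = 33.3%, Formula K 4/15 = 26.7% → Blend 1
Loam: Blend 1 76/103 = 73.8%, Formula K 69/106 = 65.1% → Blend 1
Silt: Blend 1 259/321 = 80.7%, Formula K 225/316 = 71.2% → Blend 1
Overall: Blend 1 338/433 = 78.1%, Formula K 298/437 = 68.2% → Blend 1

Blend 1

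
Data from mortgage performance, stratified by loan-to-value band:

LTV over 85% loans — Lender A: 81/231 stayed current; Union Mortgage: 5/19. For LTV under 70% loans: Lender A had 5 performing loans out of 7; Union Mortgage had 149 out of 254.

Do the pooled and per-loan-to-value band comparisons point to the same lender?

No

LTV over 85%: Lender A 81/231 = 35.1%, Union Mortgage 5/19 = 26.3% → Lender A
LTV under 70%: Lender A 5/7 = 71.4%, Union Mortgage 149/254 = 58.7% → Lender A
Overall: Lender A 86/238 = 36.1%, Union Mortgage 154/273 = 56.4% → Union Mortgage
Lender A wins each loan-to-value group but Union Mortgage wins overall — the comparison reverses. Lender A's loans skew toward LTV over 85%, which has a lower base rate.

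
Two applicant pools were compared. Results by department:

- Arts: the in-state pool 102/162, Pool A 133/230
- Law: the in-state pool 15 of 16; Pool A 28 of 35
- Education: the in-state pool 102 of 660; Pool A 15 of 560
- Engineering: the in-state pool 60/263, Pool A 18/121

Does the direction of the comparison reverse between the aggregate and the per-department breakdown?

No

Arts: the in-state pool 102/162 = 63.0%, Pool A 133/230 = 57.8% → the in-state pool
Law: the in-state pool 15/16 = 93.8%, Pool A 28/35 = 80.0% → the in-state pool
Education: the in-state pool 102/660 = 15.5%, Pool A 15/560 = 2.7% → the in-state pool
Engineering: the in-state pool 60/263 = 22.8%, Pool A 18/121 = 14.9% → the in-state pool
Overall: the in-state pool 279/1101 = 25.3%, Pool A 194/946 = 20.5% → the in-state pool
The in-state pool wins overall and in every department group — no reversal.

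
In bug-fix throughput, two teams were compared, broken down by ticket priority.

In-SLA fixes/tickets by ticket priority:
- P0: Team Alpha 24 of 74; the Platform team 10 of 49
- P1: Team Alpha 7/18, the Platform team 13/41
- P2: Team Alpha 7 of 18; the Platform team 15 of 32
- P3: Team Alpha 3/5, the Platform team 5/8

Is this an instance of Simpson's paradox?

P0: Team Alpha 24/74 = 32.4%, the Platform team 10/49 = 20.4% → Team Alpha
P1: Team Alpha 7/18 = 38.9%, the Platform team 13/41 = 31.7% → Team Alpha
P2: Team Alpha 7/18 = 38.9%, the Platform team 15/32 = 46.9% → the Platform team
P3: Team Alpha 3/5 = 60.0%, the Platform team 5/8 = 62.5% → the Platform team
Overall: Team Alpha 41/115 = 35.7%, the Platform team 43/130 = 33.1% → Team Alpha
Neither sweeps: Team Alpha wins 2 of 4 groups, the Platform team wins 2. Team Alpha wins overall but not every group — no Simpson reversal.

No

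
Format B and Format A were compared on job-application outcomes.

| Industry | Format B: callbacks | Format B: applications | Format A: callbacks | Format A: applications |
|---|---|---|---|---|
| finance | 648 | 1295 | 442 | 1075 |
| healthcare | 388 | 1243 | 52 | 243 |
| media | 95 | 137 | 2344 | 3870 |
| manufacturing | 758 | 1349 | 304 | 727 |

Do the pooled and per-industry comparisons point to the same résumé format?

No

Finance: Format B 648/1295 = 50.0%, Format A 442/1075 = 41.1% → Format B
Healthcare: Format B 388/1243 = 31.2%, Format A 52/243 = 21.4% → Format B
Media: Format B 95/137 = 69.3%, Format A 2344/3870 = 60.6% → Format B
Manufacturing: Format B 758/1349 = 56.2%, Format A 304/727 = 41.8% → Format B
Overall: Format B 1889/4024 = 46.9%, Format A 3142/5915 = 53.1% → Format A
Format B wins each industry group but Format A wins overall — the comparison reverses. Format B's applications skew toward healthcare, which has a lower base rate.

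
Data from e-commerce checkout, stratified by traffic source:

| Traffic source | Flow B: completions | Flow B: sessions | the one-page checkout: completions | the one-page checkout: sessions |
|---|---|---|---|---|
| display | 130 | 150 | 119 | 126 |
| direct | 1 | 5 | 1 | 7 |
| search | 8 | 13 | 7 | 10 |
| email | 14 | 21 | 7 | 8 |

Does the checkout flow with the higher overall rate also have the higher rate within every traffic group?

Display: Flow B 130/150 = 86.7%, the one-page checkout 119/126 = 94.4% → the one-page checkout
Direct: Flow B 1/5 = 20.0%, the one-page checkout 1/7 = 14.3% → Flow B
Search: Flow B 8/13 = 61.5%, the one-page checkout 7/10 = 70.0% → the one-page checkout
Email: Flow B 14/21 = 66.7%, the one-page checkout 7/8 = 87.5% → the one-page checkout
Overall: Flow B 153/189 = 81.0%, the one-page checkout 134/151 = 88.7% → the one-page checkout
Neither sweeps: Flow B wins 1 of 4 groups, the one-page checkout wins 3. The one-page checkout wins overall but not every group — no Simpson reversal.

No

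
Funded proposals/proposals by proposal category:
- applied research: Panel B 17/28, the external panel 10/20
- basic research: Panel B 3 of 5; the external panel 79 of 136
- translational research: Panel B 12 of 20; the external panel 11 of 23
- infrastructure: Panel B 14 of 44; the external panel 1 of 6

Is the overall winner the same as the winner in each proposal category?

No

Applied research: Panel B 17/28 = 60.7%, the external panel 10/20 = 50.0% → Panel B
Basic research: Panel B 3/5 = 60.0%, the external panel 79/136 = 58.1% → Panel B
Translational research: Panel B 12/20 = 60.0%, the external panel 11/23 = 47.8% → Panel B
Infrastructure: Panel B 14/44 = 31.8%, the external panel 1/6 = 16.7% → Panel B
Overall: Panel B 46/97 = 47.4%, the external panel 101/185 = 54.6% → the external panel
Panel B wins each proposal group but the external panel wins overall — the comparison reverses. Panel B's proposals skew toward infrastructure, which has a lower base rate.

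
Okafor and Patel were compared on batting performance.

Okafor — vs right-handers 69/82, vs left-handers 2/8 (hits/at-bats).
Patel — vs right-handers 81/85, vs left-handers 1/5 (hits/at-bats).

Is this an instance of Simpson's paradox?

Vs right-handers: Okafor 69/82 = 84.1%, Patel 81/85 = 95.3% → Patel
Vs left-handers: Okafor 2/8 = 25.0%, Patel 1/5 = 20.0% → Okafor
Overall: Okafor 71/90 = 78.9%, Patel 82/90 = 91.1% → Patel
Neither sweeps: Okafor wins 1 of 2 groups, Patel wins 1. Patel wins overall but not every group — no Simpson reversal.

No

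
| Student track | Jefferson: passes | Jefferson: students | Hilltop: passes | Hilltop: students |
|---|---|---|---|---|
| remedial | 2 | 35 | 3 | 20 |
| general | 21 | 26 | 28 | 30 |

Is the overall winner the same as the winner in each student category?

Yes

Remedial: Jefferson 2/35 = 5.7%, Hilltop 3/20 = 15.0% → Hilltop
General: Jefferson 21/26 = 80.8%, Hilltop 28/30 = 93.3% → Hilltop
Overall: Jefferson 23/61 = 37.7%, Hilltop 31/50 = 62.0% → Hilltop
Hilltop wins overall and in every student group — no reversal.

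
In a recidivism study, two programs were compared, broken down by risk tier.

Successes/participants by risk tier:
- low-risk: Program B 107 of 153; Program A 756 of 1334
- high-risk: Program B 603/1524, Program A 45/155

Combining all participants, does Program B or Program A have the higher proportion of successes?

Program A

Low-risk: Program B 107/153 = 69.9%, Program A 756/1334 = 56.7% → Program B
High-risk: Program B 603/1524 = 39.6%, Program A 45/155 = 29.0% → Program B
Overall: Program B 710/1677 = 42.3%, Program A 801/1489 = 53.8% → Program A
(Program B wins every risk group but Program A wins overall — Program B's participants skew toward the low-rate high-risk group.)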